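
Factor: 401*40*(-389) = -1*2^3*5^1*389^1*401^1 = -6239560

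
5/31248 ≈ 0.000160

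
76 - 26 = 50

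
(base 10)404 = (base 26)fe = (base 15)1be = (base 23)hd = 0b110010100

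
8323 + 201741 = 210064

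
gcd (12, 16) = 4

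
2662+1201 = 3863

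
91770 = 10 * 9177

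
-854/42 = -20-1/3 ≈ -20.33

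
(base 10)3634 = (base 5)104014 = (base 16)e32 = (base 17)c9d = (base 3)11222121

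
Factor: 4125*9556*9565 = 2^2*3^1*5^4*11^1*1913^1*2389^1 = 377037952500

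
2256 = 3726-1470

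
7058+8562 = 15620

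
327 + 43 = 370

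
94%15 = 4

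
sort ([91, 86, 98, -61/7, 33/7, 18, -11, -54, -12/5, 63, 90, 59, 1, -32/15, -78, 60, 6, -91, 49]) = [-91, -78, -54, -11, -61/7, -12/5, -32/15, 1, 33/7, 6, 18, 49, 59, 60, 63, 86, 90, 91, 98]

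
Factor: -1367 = -1 * 1367^1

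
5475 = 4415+1060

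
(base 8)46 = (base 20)1i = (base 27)1b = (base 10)38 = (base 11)35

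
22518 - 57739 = -35221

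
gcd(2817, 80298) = 9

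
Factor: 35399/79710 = 2^(-1)*3^(-1)*5^(-1)*7^1*13^1*389^1*2657^(-1)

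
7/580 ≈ 0.0121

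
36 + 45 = 81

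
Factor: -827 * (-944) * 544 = 2^9 * 17^1 * 59^1 * 827^1 = 424694272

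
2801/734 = 3 + 599/734 ≈ 3.82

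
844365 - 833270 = 11095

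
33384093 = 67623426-34239333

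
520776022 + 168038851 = 688814873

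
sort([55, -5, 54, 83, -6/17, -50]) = [-50, -5, -6/17, 54, 55, 83]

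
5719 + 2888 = 8607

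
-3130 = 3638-6768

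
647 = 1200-553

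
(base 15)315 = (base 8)1267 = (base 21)1c2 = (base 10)695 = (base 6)3115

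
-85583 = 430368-515951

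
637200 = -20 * (-31860)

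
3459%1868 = 1591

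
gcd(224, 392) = 56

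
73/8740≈0.00835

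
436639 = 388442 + 48197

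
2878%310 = 88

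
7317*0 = 0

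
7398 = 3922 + 3476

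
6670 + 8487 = 15157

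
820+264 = 1084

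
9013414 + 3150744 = 12164158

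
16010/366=43+136/183 ≈ 43.74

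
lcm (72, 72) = 72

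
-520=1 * (-520)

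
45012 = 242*186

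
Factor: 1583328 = 2^5*3^1*16493^1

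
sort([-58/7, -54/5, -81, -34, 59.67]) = [-81, -34, -54/5, -58/7, 59.67]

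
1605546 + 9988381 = 11593927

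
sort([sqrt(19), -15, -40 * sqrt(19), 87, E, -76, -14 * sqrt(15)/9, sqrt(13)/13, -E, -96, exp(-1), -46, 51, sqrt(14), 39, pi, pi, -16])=[-40 * sqrt(19), -96, -76, -46, -16, -15, -14 * sqrt(15)/9, -E, sqrt(13)/13, exp(-1), E, pi, pi, sqrt(14), sqrt(19), 39, 51, 87]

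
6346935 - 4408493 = 1938442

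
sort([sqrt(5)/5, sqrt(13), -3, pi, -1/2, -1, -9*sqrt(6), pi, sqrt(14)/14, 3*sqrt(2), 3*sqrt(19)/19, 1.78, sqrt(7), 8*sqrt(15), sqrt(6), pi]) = [-9*sqrt(6), -3, -1, -1/2, sqrt(14)/14, sqrt(5)/5, 3*sqrt(19)/19, 1.78, sqrt(6), sqrt(7), pi, pi, pi, sqrt(13), 3*sqrt(2), 8*sqrt(15)]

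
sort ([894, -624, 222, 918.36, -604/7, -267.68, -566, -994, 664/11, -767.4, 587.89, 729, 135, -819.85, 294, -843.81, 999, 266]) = [-994, -843.81, -819.85, -767.4, -624, -566, -267.68, -604/7, 664/11, 135, 222, 266, 294, 587.89, 729, 894, 918.36, 999]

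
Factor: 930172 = 2^2*17^1*13679^1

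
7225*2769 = 20006025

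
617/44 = 14 + 1/44 ≈ 14.02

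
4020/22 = 182 + 8/11 ≈ 182.73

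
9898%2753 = 1639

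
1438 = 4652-3214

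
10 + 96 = 106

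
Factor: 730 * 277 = 2^1 * 5^1 * 73^1 * 277^1 = 202210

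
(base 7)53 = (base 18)22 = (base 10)38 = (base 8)46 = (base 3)1102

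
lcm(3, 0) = 0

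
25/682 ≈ 0.0367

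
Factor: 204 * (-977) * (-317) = 2^2 * 3^1 * 17^1 * 317^1 * 977^1 = 63180636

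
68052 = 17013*4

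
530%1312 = 530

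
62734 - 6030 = 56704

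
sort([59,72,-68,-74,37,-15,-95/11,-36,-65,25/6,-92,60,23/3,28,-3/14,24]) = [-92,-74,-68,-65,-36,-15,-95/11,-3/14,25/6,23/3,24,28,37,59,60,72]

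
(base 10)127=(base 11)106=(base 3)11201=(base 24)57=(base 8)177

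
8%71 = 8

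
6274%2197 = 1880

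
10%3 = 1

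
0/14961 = 0 = 0.00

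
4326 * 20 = 86520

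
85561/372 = 230 + 1/372 ≈ 230.00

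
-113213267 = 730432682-843645949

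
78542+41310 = 119852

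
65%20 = 5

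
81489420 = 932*87435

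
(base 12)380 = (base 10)528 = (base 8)1020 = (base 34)fi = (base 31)h1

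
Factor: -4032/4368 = -1*2^2*3^1*13^(-1) = -12/13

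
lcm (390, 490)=19110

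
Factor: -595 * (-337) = 5^1 * 7^1 * 17^1 * 337^1 = 200515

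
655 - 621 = 34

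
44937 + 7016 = 51953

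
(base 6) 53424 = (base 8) 16170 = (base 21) gb1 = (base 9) 10887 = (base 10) 7288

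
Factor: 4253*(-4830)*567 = -1*2^1*3^5*5^1*7^2*23^1*4253^1 = -11647308330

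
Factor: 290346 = 2^1 * 3^1 * 7^1 * 31^1 * 223^1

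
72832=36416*2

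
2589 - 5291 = -2702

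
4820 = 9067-4247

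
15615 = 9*1735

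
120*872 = 104640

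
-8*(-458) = 3664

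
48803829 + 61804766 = 110608595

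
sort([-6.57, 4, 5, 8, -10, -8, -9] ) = [-10, -9, -8, -6.57, 4, 5, 8] 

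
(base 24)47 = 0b1100111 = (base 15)6d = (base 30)3d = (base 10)103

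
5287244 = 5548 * 953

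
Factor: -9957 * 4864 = -1 * 2^8 * 3^1 * 19^1 * 3319^1 = -48430848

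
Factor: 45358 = 2^1*22679^1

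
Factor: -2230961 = -1 * 17^1 * 19^1 * 6907^1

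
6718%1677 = 10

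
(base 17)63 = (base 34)33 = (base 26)41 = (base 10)105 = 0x69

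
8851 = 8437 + 414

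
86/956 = 43/478 ≈ 0.0900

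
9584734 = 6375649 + 3209085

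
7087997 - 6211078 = 876919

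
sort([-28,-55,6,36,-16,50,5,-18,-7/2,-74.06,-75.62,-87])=[-87,-75.62,-74.06,-55,-28,-18,-16,-7/2,5,6,36,50]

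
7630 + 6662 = 14292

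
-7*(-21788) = 152516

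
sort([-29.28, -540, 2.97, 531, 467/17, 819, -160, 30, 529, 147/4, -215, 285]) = [-540, -215, -160, -29.28, 2.97, 467/17, 30, 147/4, 285, 529, 531, 819]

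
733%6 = 1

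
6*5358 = 32148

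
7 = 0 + 7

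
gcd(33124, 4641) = 91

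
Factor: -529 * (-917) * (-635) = -1 * 5^1 * 7^1 * 23^2 * 127^1 * 131^1 = -308034055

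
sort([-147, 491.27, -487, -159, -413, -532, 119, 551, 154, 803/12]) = [-532, -487, -413, -159, -147, 803/12, 119, 154, 491.27, 551]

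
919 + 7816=8735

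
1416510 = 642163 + 774347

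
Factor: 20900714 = 2^1*79^1*132283^1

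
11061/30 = 3687/10 = 368.70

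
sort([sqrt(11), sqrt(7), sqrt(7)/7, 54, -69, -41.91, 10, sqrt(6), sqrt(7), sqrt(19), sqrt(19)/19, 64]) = [-69, -41.91, sqrt(19)/19, sqrt(7)/7, sqrt(6), sqrt(7), sqrt(7), sqrt(11), sqrt(19), 10, 54, 64]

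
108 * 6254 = 675432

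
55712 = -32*(-1741) 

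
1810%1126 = 684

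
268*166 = 44488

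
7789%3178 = 1433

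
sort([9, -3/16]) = [-3/16, 9]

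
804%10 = 4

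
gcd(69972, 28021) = 7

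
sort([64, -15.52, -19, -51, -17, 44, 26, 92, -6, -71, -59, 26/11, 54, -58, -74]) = [-74, -71, -59, -58, -51, -19, -17, -15.52, -6, 26/11, 26, 44, 54, 64, 92]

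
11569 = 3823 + 7746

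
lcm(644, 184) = 1288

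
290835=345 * 843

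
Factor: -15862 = -1*2^1*7^1*11^1*103^1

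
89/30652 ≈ 0.00290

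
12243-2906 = 9337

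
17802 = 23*774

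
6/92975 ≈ 0.0000645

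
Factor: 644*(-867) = -1*2^2*3^1*7^1*17^2*23^1 = -558348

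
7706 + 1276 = 8982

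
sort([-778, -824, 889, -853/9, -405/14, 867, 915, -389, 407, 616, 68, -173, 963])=[-824, -778, -389, -173, -853/9, -405/14, 68, 407, 616, 867, 889, 915, 963]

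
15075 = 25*603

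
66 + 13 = 79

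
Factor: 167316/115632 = 2^(-2)*3^(-1)*11^(-1)*191^1 = 191/132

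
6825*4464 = 30466800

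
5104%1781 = 1542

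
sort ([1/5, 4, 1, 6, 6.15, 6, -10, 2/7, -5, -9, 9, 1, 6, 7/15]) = [-10, -9, -5, 1/5, 2/7, 7/15, 1, 1, 4, 6, 6, 6, 6.15, 9]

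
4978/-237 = -21 - 1/237 ≈ -21.00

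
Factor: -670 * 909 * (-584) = 2^4 * 3^2 * 5^1 * 67^1 * 73^1 * 101^1 = 355673520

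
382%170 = 42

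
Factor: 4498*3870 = 2^2*3^2*5^1*13^1*43^1*173^1 = 17407260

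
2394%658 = 420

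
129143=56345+72798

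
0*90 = 0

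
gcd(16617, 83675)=1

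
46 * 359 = 16514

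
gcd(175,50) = 25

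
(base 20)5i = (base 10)118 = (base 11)a8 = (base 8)166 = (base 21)5d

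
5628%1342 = 260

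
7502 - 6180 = 1322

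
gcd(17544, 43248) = 408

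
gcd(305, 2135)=305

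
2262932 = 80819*28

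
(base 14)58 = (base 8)116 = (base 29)2k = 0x4e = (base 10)78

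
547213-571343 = -24130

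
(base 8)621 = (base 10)401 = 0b110010001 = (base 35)bg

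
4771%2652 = 2119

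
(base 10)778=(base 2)1100001010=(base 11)648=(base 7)2161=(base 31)p3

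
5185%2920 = 2265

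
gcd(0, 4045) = 4045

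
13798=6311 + 7487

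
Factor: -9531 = -1*3^3*353^1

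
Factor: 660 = 2^2*3^1*5^1*11^1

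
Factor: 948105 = 3^4 * 5^1 * 2341^1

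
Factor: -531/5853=-1 * 3^1 * 59^1 * 1951^(-1)=-177/1951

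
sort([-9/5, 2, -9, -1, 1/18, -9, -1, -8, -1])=[-9, -9, -8, -9/5, -1, -1, -1, 1/18, 2]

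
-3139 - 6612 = -9751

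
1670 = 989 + 681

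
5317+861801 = 867118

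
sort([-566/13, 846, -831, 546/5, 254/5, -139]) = [-831, -139, -566/13, 254/5, 546/5, 846]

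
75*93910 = 7043250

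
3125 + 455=3580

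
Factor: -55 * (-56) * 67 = 2^3 * 5^1 * 7^1 * 11^1 * 67^1 = 206360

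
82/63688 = 41/31844 ≈ 0.00129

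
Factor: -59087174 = -1 * 2^1 * 163^1 * 211^1 * 859^1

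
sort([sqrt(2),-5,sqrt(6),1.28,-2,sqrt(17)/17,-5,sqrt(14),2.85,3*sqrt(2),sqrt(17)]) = [-5,-5,-2,sqrt(17)/17,1.28,sqrt(2),sqrt(6),2.85,sqrt(14),sqrt(17),3*sqrt(2)]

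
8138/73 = 111 + 35/73 ≈ 111.48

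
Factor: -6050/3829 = -1 * 2^1 * 5^2 * 7^(-1) * 11^2 * 547^(-1)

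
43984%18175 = 7634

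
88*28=2464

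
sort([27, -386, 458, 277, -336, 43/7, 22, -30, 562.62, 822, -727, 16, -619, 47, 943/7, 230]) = [-727, -619, -386, -336, -30, 43/7, 16, 22, 27, 47, 943/7, 230, 277, 458, 562.62, 822]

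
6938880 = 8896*780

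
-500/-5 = 100 = 100.00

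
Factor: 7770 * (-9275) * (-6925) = 2^1 * 3^1 * 5^5 * 7^2 * 37^1 * 53^1 * 277^1 = 499062243750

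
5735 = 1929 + 3806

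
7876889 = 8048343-171454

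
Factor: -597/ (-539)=3^1*7^ (-2)*11^ (-1)*199^1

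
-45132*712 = -32133984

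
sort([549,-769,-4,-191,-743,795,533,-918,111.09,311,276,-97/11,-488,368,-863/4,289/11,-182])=[-918,-769,-743,-488,-863/4,-191,-182,-97/11,-4,289/11,111.09,276,311,368,533,549,795]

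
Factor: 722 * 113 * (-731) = -1 * 2^1 * 17^1 * 19^2 * 43^1 * 113^1 = -59639366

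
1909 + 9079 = 10988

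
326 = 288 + 38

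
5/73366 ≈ 0.0000682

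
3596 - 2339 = 1257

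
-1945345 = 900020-2845365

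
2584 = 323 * 8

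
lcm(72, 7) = 504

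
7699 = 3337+4362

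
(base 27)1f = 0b101010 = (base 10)42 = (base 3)1120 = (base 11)39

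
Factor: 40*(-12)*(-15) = 2^5*3^2*5^2 = 7200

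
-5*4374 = -21870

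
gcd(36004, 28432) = 4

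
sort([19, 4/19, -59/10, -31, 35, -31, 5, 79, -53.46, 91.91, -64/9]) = [-53.46, -31, -31, -64/9, -59/10, 4/19, 5, 19, 35, 79, 91.91]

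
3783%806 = 559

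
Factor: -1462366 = -1*2^1*731183^1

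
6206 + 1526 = 7732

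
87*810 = 70470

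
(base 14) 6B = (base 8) 137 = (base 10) 95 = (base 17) 5A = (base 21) 4B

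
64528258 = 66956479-2428221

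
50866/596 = 25433/298 ≈ 85.35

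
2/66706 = 1/33353 ≈ 0.0000300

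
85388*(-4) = -341552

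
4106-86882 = -82776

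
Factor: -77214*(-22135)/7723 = 2^1*3^1*5^1*17^1*19^1*233^1*757^1*7723^(-1) = 1709131890/7723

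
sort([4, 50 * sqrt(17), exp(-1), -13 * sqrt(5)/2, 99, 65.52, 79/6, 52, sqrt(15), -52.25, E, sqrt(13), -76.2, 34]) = [-76.2, -52.25, -13 * sqrt(5)/2, exp(-1), E, sqrt(13), sqrt(15), 4, 79/6, 34, 52, 65.52, 99, 50 * sqrt(17)]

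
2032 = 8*254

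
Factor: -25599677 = -1*25599677^1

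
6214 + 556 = 6770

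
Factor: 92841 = 3^1 * 7^1 * 4421^1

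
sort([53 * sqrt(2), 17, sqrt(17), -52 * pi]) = [-52 * pi, sqrt(17), 17, 53 * sqrt(2)]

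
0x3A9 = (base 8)1651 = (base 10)937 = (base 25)1CC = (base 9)1251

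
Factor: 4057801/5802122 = 2^(-1) * 11^1 * 53^(-1) * 97^1 * 127^(-1) * 431^(-1) * 3803^1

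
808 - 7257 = -6449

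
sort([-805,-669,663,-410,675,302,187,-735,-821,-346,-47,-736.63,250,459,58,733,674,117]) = [-821,-805,-736.63,-735,-669,-410,-346,-47,58,117,187,250,302,459,663,674,675,733]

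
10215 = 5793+4422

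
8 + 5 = 13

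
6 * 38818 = 232908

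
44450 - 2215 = 42235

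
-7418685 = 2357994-9776679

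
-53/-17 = 3 + 2/17 ≈ 3.12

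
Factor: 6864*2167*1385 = 2^4*3^1*5^1*11^2*13^1*197^1*277^1 = 20600888880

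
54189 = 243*223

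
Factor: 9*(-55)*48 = -1*2^4*3^3*5^1*11^1 = -23760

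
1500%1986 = 1500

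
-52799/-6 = 8799 + 5/6 ≈ 8799.83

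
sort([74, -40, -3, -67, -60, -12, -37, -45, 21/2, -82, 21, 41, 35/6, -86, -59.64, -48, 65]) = [-86, -82, -67, -60, -59.64, -48, -45, -40, -37, -12, -3, 35/6, 21/2, 21, 41, 65, 74]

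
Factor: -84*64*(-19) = 2^8*3^1*7^1*19^1 = 102144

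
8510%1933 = 778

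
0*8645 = 0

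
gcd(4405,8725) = 5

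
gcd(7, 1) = 1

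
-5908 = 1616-7524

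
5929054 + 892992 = 6822046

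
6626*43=284918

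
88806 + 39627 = 128433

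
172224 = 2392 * 72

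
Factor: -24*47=-1*2^3*3^1*47^1=-1128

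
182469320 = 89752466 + 92716854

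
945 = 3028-2083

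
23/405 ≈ 0.0568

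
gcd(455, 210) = 35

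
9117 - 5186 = 3931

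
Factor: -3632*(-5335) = 2^4*5^1*11^1*97^1*227^1 = 19376720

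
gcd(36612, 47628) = 324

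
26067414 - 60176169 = -34108755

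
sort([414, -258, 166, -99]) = [-258, -99, 166, 414]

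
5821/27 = 215 + 16/27 ≈ 215.59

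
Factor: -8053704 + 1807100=-1*2^2*7^1*13^1*131^2=-6246604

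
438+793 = 1231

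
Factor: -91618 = -1 * 2^1 * 19^1 * 2411^1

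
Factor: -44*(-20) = 2^4*5^1*11^1 = 880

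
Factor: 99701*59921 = 7^1*14243^1*59921^1 = 5974183621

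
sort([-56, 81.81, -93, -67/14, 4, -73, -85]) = [-93, -85, -73, -56, -67/14, 4, 81.81]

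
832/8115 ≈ 0.103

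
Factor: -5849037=-1*3^3*17^1*12743^1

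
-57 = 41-98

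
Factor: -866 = -1*2^1*433^1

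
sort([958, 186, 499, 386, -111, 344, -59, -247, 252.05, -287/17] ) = [-247, -111, -59, -287/17, 186, 252.05, 344, 386, 499, 958] 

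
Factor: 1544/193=2^3=8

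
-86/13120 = -43/6560≈-0.00655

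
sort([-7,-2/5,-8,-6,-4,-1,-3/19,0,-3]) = [-8,-7,-6,-4,-3,-1,-2/5,-3/19,0]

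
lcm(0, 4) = 0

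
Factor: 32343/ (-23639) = -1*3^1*7^ (-1)*11^ (-1)*307^ (-1)*10781^1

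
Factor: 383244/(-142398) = -1*2^1*3^(-4)*109^1 = -218/81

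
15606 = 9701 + 5905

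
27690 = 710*39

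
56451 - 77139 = -20688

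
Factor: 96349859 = 47^1*101^1*20297^1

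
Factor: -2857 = -1 * 2857^1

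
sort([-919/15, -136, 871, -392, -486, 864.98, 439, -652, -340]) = [-652, -486, -392, -340, -136, -919/15, 439, 864.98, 871]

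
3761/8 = 470+1/8 ≈ 470.13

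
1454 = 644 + 810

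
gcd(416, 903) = 1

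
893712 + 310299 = 1204011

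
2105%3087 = 2105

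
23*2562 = 58926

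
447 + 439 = 886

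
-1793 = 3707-5500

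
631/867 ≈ 0.728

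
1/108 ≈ 0.00926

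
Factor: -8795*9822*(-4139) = 2^1*3^1*5^1*1637^1*1759^1*4139^1 = 357545404110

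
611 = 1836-1225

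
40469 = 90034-49565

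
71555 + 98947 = 170502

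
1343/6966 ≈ 0.193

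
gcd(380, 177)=1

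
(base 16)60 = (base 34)2s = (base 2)1100000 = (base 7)165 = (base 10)96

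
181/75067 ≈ 0.00241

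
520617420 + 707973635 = 1228591055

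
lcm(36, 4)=36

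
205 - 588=-383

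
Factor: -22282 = -1*2^1*13^1*857^1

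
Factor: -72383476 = -1 * 2^2 * 11^1 * 283^1 * 5813^1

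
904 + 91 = 995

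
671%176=143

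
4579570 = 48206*95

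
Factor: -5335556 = -1*2^2*1333889^1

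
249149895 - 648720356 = -399570461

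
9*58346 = 525114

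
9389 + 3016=12405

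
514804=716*719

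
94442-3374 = 91068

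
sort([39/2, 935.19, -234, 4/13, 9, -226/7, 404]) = [-234, -226/7, 4/13, 9, 39/2, 404, 935.19]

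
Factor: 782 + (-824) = -1*2^1*3^1*7^1 = -42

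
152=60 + 92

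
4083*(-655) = -2674365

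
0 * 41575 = 0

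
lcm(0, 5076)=0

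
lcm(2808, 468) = 2808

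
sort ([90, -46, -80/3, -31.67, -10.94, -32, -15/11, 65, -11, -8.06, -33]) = [-46, -33, -32, -31.67, -80/3, -11, -10.94, -8.06, -15/11, 65, 90]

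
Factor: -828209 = -1*828209^1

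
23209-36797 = -13588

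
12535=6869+5666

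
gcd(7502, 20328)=242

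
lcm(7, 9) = 63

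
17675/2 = 8837 + 1/2 = 8837.50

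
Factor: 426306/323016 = 2^(-2) * 43^(-1) * 227^1 = 227/172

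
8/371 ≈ 0.0216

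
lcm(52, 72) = 936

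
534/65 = 8 + 14/65 ≈ 8.22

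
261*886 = 231246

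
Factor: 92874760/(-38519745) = -1*2^3*3^(-1)*19^(-1)*31^1*619^1*1117^(-1) = -153512/63669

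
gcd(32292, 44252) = 1196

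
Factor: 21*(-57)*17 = -1*3^2*7^1*17^1*19^1 = -20349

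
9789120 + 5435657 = 15224777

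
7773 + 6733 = 14506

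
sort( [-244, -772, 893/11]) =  [-772, -244, 893/11]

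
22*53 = 1166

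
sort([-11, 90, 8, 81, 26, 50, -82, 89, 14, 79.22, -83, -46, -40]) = [-83, -82, -46, -40, -11, 8, 14, 26, 50, 79.22, 81, 89, 90]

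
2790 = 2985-195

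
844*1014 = 855816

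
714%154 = 98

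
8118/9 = 902 = 902.00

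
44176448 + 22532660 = 66709108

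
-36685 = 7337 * (-5)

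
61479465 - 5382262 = 56097203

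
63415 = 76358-12943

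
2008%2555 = 2008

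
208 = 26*8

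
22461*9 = 202149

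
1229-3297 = -2068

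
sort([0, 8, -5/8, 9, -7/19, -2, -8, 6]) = [-8, -2, -5/8, -7/19, 0, 6, 8, 9]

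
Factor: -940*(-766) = 2^3*5^1*47^1*383^1 = 720040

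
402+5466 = 5868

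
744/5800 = 93/725 ≈ 0.128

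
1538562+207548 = 1746110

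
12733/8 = 1591 + 5/8 ≈ 1591.63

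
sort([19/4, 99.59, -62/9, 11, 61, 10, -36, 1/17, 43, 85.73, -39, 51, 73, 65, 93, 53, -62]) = [-62, -39, -36, -62/9, 1/17, 19/4, 10, 11, 43, 51, 53, 61, 65, 73, 85.73, 93, 99.59]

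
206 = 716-510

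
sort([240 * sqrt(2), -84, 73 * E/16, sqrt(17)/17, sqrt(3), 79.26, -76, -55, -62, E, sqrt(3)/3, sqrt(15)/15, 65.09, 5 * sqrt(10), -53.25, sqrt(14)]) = [-84, -76, -62, -55, -53.25, sqrt(17)/17, sqrt(15)/15, sqrt(3)/3, sqrt(3), E, sqrt(14), 73 * E/16, 5 * sqrt(10), 65.09, 79.26, 240 * sqrt(2)]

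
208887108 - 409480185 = -200593077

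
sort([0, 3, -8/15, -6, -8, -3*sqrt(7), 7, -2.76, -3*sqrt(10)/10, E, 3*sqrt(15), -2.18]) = [-8, -3*sqrt(7), -6, -2.76, -2.18, -3*sqrt(10)/10, -8/15, 0, E, 3, 7, 3*sqrt(15)]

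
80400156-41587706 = 38812450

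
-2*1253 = -2506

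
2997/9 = 333 = 333.00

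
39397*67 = 2639599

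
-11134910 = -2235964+-8898946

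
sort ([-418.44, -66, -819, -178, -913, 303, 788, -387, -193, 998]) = [-913, -819, -418.44, -387, -193, -178, -66, 303, 788, 998]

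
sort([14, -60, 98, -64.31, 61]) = [-64.31, -60, 14, 61, 98]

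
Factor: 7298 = 2^1 * 41^1 * 89^1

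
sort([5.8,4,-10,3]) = [-10,3,4,5.8]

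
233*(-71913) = -16755729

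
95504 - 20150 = 75354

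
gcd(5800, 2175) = 725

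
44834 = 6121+38713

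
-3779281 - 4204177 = -7983458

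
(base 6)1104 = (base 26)9m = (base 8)400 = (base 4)10000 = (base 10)256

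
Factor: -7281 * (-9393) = 3^3 * 31^1 * 101^1 * 809^1 = 68390433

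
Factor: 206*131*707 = 2^1*7^1*101^1*103^1*131^1 = 19079102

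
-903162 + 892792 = -10370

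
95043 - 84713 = 10330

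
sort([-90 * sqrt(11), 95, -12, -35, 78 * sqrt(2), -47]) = [-90 * sqrt(11), -47, -35, -12, 95, 78 * sqrt(2)]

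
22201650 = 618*35925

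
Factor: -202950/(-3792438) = 5^2*11^1*13^(-1)*19^(-1)*41^1*853^(-1) = 11275/210691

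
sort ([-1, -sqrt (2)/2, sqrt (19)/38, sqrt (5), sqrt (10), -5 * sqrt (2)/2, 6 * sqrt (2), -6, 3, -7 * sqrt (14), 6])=[-7 * sqrt (14), -6, -5 * sqrt (2)/2, -1, -sqrt (2)/2, sqrt (19)/38, sqrt (5), 3, sqrt (10), 6, 6 * sqrt (2)]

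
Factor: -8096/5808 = -1 * 2^1 * 3^(-1) * 11^(-1) * 23^1 = -46/33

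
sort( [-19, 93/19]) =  [-19, 93/19]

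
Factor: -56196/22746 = -1*2^1*3^1*7^1*17^(-1) = -42/17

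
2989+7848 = 10837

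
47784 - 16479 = 31305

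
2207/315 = 7 + 2/315 ≈ 7.01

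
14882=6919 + 7963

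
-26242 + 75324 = 49082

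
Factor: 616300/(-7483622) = -1*2^1*5^2*47^(-1)*6163^1*79613^(-1) = -308150/3741811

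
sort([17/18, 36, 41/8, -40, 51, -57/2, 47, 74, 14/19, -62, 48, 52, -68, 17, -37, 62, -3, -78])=[-78, -68, -62, -40, -37, -57/2, -3, 14/19, 17/18, 41/8, 17, 36, 47, 48, 51, 52, 62, 74]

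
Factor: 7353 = 3^2 * 19^1 * 43^1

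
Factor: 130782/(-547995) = -1*2^1*5^(-1)*7^(-1)*17^(-1)*71^1 = -142/595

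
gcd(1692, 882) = 18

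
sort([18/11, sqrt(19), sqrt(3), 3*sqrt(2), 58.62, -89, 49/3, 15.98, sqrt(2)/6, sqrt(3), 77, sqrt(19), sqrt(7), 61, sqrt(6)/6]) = [-89, sqrt(2)/6, sqrt(6)/6, 18/11, sqrt(3), sqrt(3), sqrt(7), 3*sqrt(2), sqrt(19), sqrt(19), 15.98, 49/3, 58.62, 61, 77]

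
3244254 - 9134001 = -5889747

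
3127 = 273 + 2854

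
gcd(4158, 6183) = 27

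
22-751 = -729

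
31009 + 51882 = 82891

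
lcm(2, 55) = 110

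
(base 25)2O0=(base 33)1N2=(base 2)11100111010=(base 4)130322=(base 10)1850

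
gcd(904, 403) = 1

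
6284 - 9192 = -2908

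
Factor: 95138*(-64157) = -1*2^1*47569^1*64157^1 = -6103768666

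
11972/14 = 855 + 1/7 ≈ 855.14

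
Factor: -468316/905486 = -1*2^1*17^1*71^1*89^(-1)*97^1*5087^(-1) = -234158/452743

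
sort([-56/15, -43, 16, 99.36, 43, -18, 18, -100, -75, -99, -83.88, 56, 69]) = [-100, -99, -83.88, -75, -43, -18, -56/15, 16, 18, 43, 56, 69, 99.36]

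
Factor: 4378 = 2^1*11^1*199^1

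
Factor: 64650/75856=2^(-3)*3^1*5^2*11^(-1)=75/88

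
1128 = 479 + 649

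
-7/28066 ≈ -0.000249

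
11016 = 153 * 72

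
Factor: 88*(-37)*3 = -1*2^3*3^1*11^1*37^1 = -9768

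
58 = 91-33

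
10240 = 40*256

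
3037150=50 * 60743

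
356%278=78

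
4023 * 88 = 354024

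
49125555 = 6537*7515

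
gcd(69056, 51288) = 8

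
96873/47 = 2061+6/47 ≈ 2061.13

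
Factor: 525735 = 3^2*5^1*7^1*1669^1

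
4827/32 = 150 + 27/32≈150.84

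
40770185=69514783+-28744598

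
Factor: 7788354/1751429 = 2^1*3^1*7^2*59^1*449^1*647^(-1)*2707^(-1)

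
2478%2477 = 1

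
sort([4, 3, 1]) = [1, 3, 4]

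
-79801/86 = -927 - 79/86 ≈ -927.92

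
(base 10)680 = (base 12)488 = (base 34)k0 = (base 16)2a8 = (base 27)p5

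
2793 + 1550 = 4343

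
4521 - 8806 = -4285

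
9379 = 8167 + 1212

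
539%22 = 11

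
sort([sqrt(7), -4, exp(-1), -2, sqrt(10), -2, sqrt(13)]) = [-4, -2, -2, exp(-1), sqrt(7), sqrt(10), sqrt(13)]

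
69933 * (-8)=-559464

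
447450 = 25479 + 421971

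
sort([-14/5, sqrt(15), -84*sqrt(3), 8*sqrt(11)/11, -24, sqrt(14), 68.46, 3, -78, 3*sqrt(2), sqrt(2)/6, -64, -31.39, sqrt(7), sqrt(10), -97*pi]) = [-97*pi, -84*sqrt(3), -78, -64, -31.39, -24, -14/5, sqrt(2)/6, 8*sqrt(11)/11, sqrt(7), 3, sqrt(10), sqrt(14), sqrt(15), 3*sqrt(2), 68.46]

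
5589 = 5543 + 46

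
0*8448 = 0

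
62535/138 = 20845/46 ≈ 453.15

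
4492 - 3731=761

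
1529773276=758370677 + 771402599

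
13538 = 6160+7378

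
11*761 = 8371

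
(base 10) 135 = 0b10000111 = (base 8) 207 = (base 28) 4n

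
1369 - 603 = 766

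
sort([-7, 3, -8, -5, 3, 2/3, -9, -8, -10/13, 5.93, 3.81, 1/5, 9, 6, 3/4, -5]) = [-9, -8, -8, -7, -5, -5, -10/13, 1/5, 2/3, 3/4, 3, 3, 3.81, 5.93, 6, 9]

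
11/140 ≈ 0.0786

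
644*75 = 48300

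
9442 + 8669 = 18111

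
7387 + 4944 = 12331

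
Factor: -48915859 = -1*48915859^1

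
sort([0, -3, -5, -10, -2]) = [-10, -5, -3, -2, 0]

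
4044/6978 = 674/1163 ≈ 0.580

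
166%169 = 166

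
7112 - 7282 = -170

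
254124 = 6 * 42354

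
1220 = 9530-8310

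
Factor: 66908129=43^1*1556003^1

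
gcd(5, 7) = 1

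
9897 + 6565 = 16462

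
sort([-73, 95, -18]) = [-73, -18, 95]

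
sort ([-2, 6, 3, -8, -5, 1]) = [-8, -5, -2, 1, 3, 6]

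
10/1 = 10 = 10.00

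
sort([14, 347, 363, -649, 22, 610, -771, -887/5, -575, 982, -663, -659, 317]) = [-771, -663, -659, -649, -575, -887/5, 14, 22, 317, 347, 363, 610, 982]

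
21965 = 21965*1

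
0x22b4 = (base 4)2022310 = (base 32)8lk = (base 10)8884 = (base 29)aga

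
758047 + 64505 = 822552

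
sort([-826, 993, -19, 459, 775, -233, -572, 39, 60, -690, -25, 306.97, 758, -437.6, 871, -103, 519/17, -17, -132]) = [-826, -690, -572, -437.6, -233, -132, -103, -25, -19, -17, 519/17, 39, 60, 306.97, 459, 758, 775, 871, 993]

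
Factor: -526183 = -1 * 7^1 * 75169^1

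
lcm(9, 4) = 36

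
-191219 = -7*27317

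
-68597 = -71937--3340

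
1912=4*478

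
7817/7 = 1116 + 5/7 ≈ 1116.71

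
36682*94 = 3448108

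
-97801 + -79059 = -176860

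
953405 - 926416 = 26989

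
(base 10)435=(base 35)cf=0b110110011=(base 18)163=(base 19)13h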